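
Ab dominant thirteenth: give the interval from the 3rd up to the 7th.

Ab13 (Ab dominant thirteenth) is spelled Ab, C, Eb, Gb, Bb, F.
That puts C below Gb.
From C to Gb: 6 semitones over a fifth = diminished.
That tritone between 3rd and 7th is what gives the dominant seventh its pull toward resolution.

diminished 5th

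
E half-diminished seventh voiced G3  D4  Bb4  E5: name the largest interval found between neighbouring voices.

Adjacent intervals: G3→D4 = perfect fifth; D4→Bb4 = minor sixth; Bb4→E5 = augmented fourth.
The largest is D4 to Bb4, a minor sixth (8 semitones).

m6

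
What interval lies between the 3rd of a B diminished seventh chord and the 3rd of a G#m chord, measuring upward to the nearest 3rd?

major sixth

The 3rd of B diminished seventh is D; the 3rd of G#m is B.
Counting 6 letters and 9 half steps from D gives a major sixth.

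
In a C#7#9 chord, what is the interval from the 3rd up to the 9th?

major 7th

The chord tones of C#7#9 are C# E# G# B D##.
3rd = E#; 9th = D##.
E# up to D## spans 7 letter names and 11 semitones — a major seventh.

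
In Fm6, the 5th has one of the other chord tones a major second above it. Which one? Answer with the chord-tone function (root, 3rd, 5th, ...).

6th

Spelling the chord: F A♭ C D.
The 5th is C. A major second above C is D.
D is the chord's 6th.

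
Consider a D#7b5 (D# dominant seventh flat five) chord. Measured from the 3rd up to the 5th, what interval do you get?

Spelling the chord: D#–F##–A–C#.
3rd = F##; 5th = A.
From F## to A: 2 semitones over a third = diminished.

diminished 3rd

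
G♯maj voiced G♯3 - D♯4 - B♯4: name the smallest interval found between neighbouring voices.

Adjacent intervals: G♯3→D♯4 = perfect fifth; D♯4→B♯4 = major sixth.
The smallest is G♯3 to D♯4, a perfect fifth (7 semitones).

perfect fifth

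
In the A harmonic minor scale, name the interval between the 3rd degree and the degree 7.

The scale runs A B C D E F G#.
So we need the interval from C up to G#.
5 letter names make it a fifth; at 8 semitones (a half step wider than perfect) the quality is augmented.

augmented fifth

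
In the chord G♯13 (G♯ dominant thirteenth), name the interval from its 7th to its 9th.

G♯ dominant thirteenth: G♯-B♯-D♯-F♯-A♯-E♯.
The 7th is F♯ and the 9th is A♯.
From F♯ to A♯ is 4 semitones, exactly the major third.

major 3rd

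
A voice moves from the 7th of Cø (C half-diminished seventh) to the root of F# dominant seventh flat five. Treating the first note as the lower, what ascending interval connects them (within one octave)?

augmented fifth

The 7th of Cø (C half-diminished seventh) is Bb; the root of F# dominant seventh flat five is F#.
5 letter names make it a fifth; at 8 semitones (a half step wider than perfect) the quality is augmented.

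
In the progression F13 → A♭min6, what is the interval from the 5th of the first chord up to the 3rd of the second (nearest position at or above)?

d8

The 5th of F13 is C; the 3rd of A♭min6 is C♭.
C up to C♭ is 11 semitones, a half step narrower than a perfect octave, so the interval is diminished.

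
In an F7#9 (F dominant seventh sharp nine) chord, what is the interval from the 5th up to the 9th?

F7#9 (F dominant seventh sharp nine) is spelled F–A–C–Eb–G#.
5th = C; 9th = G#.
C up to G# is 8 semitones, a half step wider than a perfect fifth, so the interval is augmented.

augmented fifth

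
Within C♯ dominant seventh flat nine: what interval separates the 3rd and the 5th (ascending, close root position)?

C♯7b9 (C♯ dominant seventh flat nine) is spelled C♯ E♯ G♯ B D.
That puts E♯ below G♯.
From E♯ to G♯: 3 semitones over a third = minor.

minor 3rd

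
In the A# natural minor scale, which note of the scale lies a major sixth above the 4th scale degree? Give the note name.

The scale is A# B# C# D# E# F# G#.
The 4th scale degree is D#; a major sixth above that is B# — scale degree 2.

B#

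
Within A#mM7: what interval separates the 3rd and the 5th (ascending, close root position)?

major 3rd

The chord tones of A#m(maj7) (A# minor-major seventh) are A# C# E# G##.
3rd = C#; 5th = E#.
Counting 3 letters and 4 half steps from C# gives a major third.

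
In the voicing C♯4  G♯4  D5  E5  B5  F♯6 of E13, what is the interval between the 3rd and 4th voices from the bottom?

Those voices are D5 and E5.
From D to E is 2 semitones, exactly the major second.

major 2nd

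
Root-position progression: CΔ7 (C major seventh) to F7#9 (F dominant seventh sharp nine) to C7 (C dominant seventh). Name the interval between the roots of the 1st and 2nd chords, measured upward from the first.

The roots are C and F.
C up to F spans 4 letter names and 5 semitones — a perfect fourth.

perfect 4th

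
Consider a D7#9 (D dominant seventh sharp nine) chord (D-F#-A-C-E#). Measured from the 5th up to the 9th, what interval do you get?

augmented fifth

So we need the interval from A up to E#.
A up to E# is 8 semitones, a half step wider than a perfect fifth, so the interval is augmented.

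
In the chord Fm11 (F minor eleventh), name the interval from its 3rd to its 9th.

Spelling the chord: F, A♭, C, E♭, G, B♭.
3rd = A♭; 9th = G.
Counting 7 letters and 11 half steps from A♭ gives a major seventh.

major seventh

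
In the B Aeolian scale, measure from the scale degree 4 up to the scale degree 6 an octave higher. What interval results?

minor 10th

B natural minor: B C# D E F# G A.
So we need the interval from E up to G.
E up to G is 15 semitones, a half step narrower than a major tenth, so the interval is minor.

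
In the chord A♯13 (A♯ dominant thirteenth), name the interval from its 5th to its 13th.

major ninth

A♯13 is spelled A♯–C𝄪–E♯–G♯–B♯–F𝄪.
5th = E♯; 13th = F𝄪.
E♯ up to F𝄪 spans 9 letter names and 14 semitones — a major ninth.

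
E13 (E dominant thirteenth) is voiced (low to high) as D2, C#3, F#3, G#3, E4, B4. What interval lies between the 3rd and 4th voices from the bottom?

major 2nd

Those voices are F#3 and G#3.
From F# to G# is 2 semitones, exactly the major second.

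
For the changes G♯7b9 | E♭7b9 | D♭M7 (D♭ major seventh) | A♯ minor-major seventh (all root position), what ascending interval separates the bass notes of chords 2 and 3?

The roots are E♭ and D♭.
E♭ up to D♭ is 10 semitones, a half step narrower than a major seventh, so the interval is minor.

minor 7th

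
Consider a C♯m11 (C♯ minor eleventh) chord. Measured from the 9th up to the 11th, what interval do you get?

minor 3rd

C♯m11 (C♯ minor eleventh): C♯ E G♯ B D♯ F♯.
9th = D♯; 11th = F♯.
D♯ up to F♯ is 3 semitones, a half step narrower than a major third, so the interval is minor.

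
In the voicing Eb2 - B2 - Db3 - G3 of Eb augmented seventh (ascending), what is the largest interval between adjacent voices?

Adjacent intervals: Eb2→B2 = augmented fifth; B2→Db3 = diminished third; Db3→G3 = augmented fourth.
The largest is Eb2 to B2, an augmented fifth (8 semitones).

augmented fifth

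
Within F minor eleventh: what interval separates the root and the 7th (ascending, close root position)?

minor 7th

Fm11 is spelled F–Ab–C–Eb–G–Bb.
Root = F; 7th = Eb.
7 letter names make it a seventh; at 10 semitones (a half step narrower than major) the quality is minor.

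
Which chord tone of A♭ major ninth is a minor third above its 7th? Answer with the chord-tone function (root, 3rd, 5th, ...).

9th

Spelling the chord: A♭-C-E♭-G-B♭.
The 7th is G. A minor third above G is B♭.
B♭ is the chord's 9th.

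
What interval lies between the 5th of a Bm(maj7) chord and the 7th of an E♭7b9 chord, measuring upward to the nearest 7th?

Bm(maj7) has F♯ as its 5th, and E♭7b9 has D♭ as its 7th.
From F♯ to D♭: 7 semitones over a sixth = diminished.

diminished sixth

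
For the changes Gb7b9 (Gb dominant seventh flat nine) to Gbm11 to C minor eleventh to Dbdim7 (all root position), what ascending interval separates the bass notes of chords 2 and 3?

augmented fourth

The roots are Gb and C.
4 letter names make it a fourth; at 6 semitones (a half step wider than perfect) the quality is augmented.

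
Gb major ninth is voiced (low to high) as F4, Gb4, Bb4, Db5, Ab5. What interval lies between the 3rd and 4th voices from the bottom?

Those voices are Bb4 and Db5.
From Bb to Db: 3 semitones over a third = minor.

minor third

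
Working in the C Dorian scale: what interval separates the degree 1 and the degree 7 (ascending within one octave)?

minor seventh

Spelling the C Dorian scale: C D Eb F G A Bb.
That puts C below Bb.
From C to Bb: 10 semitones over a seventh = minor.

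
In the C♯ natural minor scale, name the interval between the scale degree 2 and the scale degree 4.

m3

Spelling the C♯ natural minor scale: C♯ D♯ E F♯ G♯ A B.
The scale degree 2 is D♯ and the degree 4 is F♯.
From D♯ to F♯: 3 semitones over a third = minor.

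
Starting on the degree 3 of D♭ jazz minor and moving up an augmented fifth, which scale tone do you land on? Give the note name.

C

The scale is D♭ E♭ F♭ G♭ A♭ B♭ C.
The degree 3 is F♭; an augmented fifth above that is C — scale degree 7.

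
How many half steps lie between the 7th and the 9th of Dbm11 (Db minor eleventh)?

4

Dbm11 is spelled Db–Fb–Ab–Cb–Eb–Gb.
Cb to Eb is a major third: 4 semitones.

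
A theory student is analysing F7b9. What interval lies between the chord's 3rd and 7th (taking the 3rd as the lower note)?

F7b9 is spelled F A C Eb Gb.
3rd = A; 7th = Eb.
From A to Eb: 6 semitones over a fifth = diminished.

diminished 5th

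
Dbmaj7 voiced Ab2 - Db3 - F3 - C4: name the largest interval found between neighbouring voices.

P5

Adjacent intervals: Ab2→Db3 = perfect fourth; Db3→F3 = major third; F3→C4 = perfect fifth.
The largest is F3 to C4, a perfect fifth (7 semitones).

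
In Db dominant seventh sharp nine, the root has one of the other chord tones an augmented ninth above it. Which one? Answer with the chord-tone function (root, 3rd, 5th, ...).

The chord tones of Db7#9 (Db dominant seventh sharp nine) are Db–F–Ab–Cb–E.
The root is Db. An augmented ninth above Db is E.
E is the chord's 9th.

9th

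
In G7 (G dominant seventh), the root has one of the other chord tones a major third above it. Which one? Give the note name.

B

Spelling the chord: G B D F.
The root is G. A major third above G is B.
B is the chord's 3rd.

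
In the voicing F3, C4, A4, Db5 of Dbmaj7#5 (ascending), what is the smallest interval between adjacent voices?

diminished fourth

Adjacent intervals: F3→C4 = perfect fifth; C4→A4 = major sixth; A4→Db5 = diminished fourth.
The smallest is A4 to Db5, a diminished fourth (4 semitones).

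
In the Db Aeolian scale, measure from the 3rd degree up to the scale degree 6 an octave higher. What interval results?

perfect 11th

Db natural minor: Db Eb Fb Gb Ab Bbb Cb.
So we need the interval from Fb up to Bbb.
Fb up to Bbb spans 11 letter names and 17 semitones — a perfect eleventh.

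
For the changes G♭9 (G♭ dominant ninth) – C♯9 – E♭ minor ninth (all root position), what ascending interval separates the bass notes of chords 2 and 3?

diminished third

The roots are C♯ and E♭.
3 letter names make it a third; at 2 semitones (a whole step narrower than major) the quality is diminished.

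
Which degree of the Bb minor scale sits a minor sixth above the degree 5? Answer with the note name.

Db

The scale is Bb C Db Eb F Gb Ab.
The degree 5 is F; a minor sixth above that is Db — scale degree 3.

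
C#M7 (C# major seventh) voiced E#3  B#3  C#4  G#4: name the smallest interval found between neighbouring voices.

Adjacent intervals: E#3→B#3 = perfect fifth; B#3→C#4 = minor second; C#4→G#4 = perfect fifth.
The smallest is B#3 to C#4, a minor second (1 semitone).

m2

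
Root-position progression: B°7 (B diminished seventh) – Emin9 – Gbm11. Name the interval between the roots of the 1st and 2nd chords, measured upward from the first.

The roots are B and E.
From B to E is 5 semitones, exactly the perfect fourth.

perfect fourth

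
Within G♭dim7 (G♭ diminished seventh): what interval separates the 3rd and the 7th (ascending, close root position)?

diminished 5th

G♭dim7 is spelled G♭ B𝄫 D𝄫 F𝄫.
So we need the interval from B𝄫 up to F𝄫.
From B𝄫 to F𝄫: 6 semitones over a fifth = diminished.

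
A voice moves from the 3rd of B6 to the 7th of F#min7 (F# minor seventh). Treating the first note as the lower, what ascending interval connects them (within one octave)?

B6 has D# as its 3rd, and F#min7 (F# minor seventh) has E as its 7th.
From D# to E: 1 semitone over a second = minor.

minor second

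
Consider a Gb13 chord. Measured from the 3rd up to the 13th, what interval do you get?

perfect eleventh

The chord tones of Gb dominant thirteenth are Gb-Bb-Db-Fb-Ab-Eb.
That puts Bb below Eb.
Bb up to Eb spans 11 letter names and 17 semitones — a perfect eleventh.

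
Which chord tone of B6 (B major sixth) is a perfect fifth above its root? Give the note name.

F#

The chord tones of B6 are B D♯ F♯ G♯.
The root is B. A perfect fifth above B is F♯.
F♯ is the chord's 5th.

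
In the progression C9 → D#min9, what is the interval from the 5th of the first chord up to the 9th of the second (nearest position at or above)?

The 5th of C9 is G; the 9th of D#min9 is E#.
From G to E#: 10 semitones over a sixth = augmented.

augmented 6th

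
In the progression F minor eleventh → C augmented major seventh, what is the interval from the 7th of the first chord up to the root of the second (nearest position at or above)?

F minor eleventh has Eb as its 7th, and C augmented major seventh has C as its root.
Counting 6 letters and 9 half steps from Eb gives a major sixth.

major 6th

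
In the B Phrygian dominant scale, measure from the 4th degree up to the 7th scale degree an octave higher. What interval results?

P11

Spelling the B Phrygian dominant scale: B C D# E F# G A.
So we need the interval from E up to A.
Counting 11 letters and 17 half steps from E gives a perfect eleventh.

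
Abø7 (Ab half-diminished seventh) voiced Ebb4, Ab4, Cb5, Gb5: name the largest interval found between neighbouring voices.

Adjacent intervals: Ebb4→Ab4 = augmented fourth; Ab4→Cb5 = minor third; Cb5→Gb5 = perfect fifth.
The largest is Cb5 to Gb5, a perfect fifth (7 semitones).

P5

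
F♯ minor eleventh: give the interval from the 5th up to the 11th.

minor 7th

F♯m11 is spelled F♯ A C♯ E G♯ B.
The 5th is C♯ and the 11th is B.
C♯ up to B is 10 semitones, a half step narrower than a major seventh, so the interval is minor.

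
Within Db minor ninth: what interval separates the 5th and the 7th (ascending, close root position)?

The chord tones of Db minor ninth are Db-Fb-Ab-Cb-Eb.
So we need the interval from Ab up to Cb.
3 letter names make it a third; at 3 semitones (a half step narrower than major) the quality is minor.

minor 3rd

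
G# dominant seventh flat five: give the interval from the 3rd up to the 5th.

G#7b5: G#-B#-D-F#.
That puts B# below D.
B# up to D is 2 semitones, a whole step narrower than a major third, so the interval is diminished.

diminished third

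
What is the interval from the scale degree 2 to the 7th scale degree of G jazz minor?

The scale runs G A B♭ C D E F♯.
Scale degree 2 = A; 7th degree = F♯.
From A to F♯ is 9 semitones, exactly the major sixth.

major sixth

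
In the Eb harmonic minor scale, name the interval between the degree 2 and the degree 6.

The scale runs Eb F Gb Ab Bb Cb D.
So we need the interval from F up to Cb.
5 letter names make it a fifth; at 6 semitones (a half step narrower than perfect) the quality is diminished.

d5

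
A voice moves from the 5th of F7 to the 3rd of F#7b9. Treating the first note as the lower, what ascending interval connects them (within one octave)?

F7 has C as its 5th, and F#7b9 has A# as its 3rd.
6 letter names make it a sixth; at 10 semitones (a half step wider than major) the quality is augmented.

augmented 6th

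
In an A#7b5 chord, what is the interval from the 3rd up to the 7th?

A# dominant seventh flat five is spelled A#, C##, E, G#.
So we need the interval from C## up to G#.
5 letter names make it a fifth; at 6 semitones (a half step narrower than perfect) the quality is diminished.

d5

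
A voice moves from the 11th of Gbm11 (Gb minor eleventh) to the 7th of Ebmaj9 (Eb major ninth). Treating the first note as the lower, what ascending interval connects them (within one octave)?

augmented 2nd

Gbm11 (Gb minor eleventh) has Cb as its 11th, and Ebmaj9 (Eb major ninth) has D as its 7th.
2 letter names make it a second; at 3 semitones (a half step wider than major) the quality is augmented.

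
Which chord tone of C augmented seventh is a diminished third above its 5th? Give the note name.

C augmented seventh: C, E, G♯, B♭.
The 5th is G♯. A diminished third above G♯ is B♭.
B♭ is the chord's 7th.

Bb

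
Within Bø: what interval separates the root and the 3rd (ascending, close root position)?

minor third

Bø is spelled B, D, F, A.
So we need the interval from B up to D.
From B to D: 3 semitones over a third = minor.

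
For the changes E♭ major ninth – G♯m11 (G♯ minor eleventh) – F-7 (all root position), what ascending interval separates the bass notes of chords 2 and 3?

diminished seventh

The roots are G♯ and F.
From G♯ to F: 9 semitones over a seventh = diminished.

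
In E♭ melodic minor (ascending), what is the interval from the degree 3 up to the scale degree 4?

Spelling E♭ melodic minor (ascending): E♭ F G♭ A♭ B♭ C D.
Degree 3 = G♭; scale degree 4 = A♭.
Counting 2 letters and 2 half steps from G♭ gives a major second.

M2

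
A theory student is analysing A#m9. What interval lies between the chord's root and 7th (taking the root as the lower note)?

Spelling the chord: A#-C#-E#-G#-B#.
That puts A# below G#.
From A# to G#: 10 semitones over a seventh = minor.

minor seventh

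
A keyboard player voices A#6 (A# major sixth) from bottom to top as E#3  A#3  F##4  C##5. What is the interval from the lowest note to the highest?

major thirteenth

The outer voices are E#3 and C##5.
From E# to C## is 21 semitones, exactly the major thirteenth.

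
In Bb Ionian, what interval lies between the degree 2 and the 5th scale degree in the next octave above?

Bb major: Bb C D Eb F G A.
Degree 2 = C; degree 5 (up an octave) = F.
From C to F is 17 semitones, exactly the perfect eleventh.

perfect eleventh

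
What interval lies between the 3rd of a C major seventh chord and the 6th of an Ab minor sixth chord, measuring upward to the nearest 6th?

m2

C major seventh has E as its 3rd, and Ab minor sixth has F as its 6th.
From E to F: 1 semitone over a second = minor.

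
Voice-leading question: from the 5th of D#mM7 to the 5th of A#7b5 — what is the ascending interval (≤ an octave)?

diminished fifth

The 5th of D#mM7 is A#; the 5th of A#7b5 is E.
5 letter names make it a fifth; at 6 semitones (a half step narrower than perfect) the quality is diminished.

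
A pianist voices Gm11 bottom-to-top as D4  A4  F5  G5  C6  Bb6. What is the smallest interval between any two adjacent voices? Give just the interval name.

major second

Adjacent intervals: D4→A4 = perfect fifth; A4→F5 = minor sixth; F5→G5 = major second; G5→C6 = perfect fourth; C6→Bb6 = minor seventh.
The smallest is F5 to G5, a major second (2 semitones).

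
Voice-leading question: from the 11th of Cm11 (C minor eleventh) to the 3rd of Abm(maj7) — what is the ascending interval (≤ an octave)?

The 11th of Cm11 (C minor eleventh) is F; the 3rd of Abm(maj7) is Cb.
From F to Cb: 6 semitones over a fifth = diminished.

d5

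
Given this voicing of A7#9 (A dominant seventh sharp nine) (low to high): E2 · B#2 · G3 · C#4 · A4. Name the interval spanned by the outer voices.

P18

The outer voices are E2 and A4.
From E to A is 29 semitones, exactly the perfect 18th.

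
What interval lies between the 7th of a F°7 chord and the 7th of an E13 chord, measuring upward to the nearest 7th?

augmented seventh

F°7 has Ebb as its 7th, and E13 has D as its 7th.
From Ebb to D: 12 semitones over a seventh = augmented.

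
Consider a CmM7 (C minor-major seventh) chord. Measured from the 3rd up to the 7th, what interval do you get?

A5

The chord tones of Cm(maj7) are C E♭ G B.
That puts E♭ below B.
From E♭ to B: 8 semitones over a fifth = augmented.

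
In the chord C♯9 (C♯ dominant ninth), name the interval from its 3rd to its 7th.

d5

C♯ dominant ninth is spelled C♯, E♯, G♯, B, D♯.
The 3rd is E♯ and the 7th is B.
E♯ up to B is 6 semitones, a half step narrower than a perfect fifth, so the interval is diminished.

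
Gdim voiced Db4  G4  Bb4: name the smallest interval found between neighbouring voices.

minor 3rd

Adjacent intervals: Db4→G4 = augmented fourth; G4→Bb4 = minor third.
The smallest is G4 to Bb4, a minor third (3 semitones).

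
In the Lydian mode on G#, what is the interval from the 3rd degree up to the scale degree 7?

G# lydian: G# A# B# C## D# E# F##.
3rd degree = B#; degree 7 = F##.
From B# to F## is 7 semitones, exactly the perfect fifth.

perfect fifth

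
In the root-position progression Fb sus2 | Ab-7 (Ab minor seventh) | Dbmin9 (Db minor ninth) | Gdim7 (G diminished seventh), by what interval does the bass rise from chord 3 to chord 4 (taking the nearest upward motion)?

The roots are Db and G.
From Db to G: 6 semitones over a fourth = augmented.

augmented 4th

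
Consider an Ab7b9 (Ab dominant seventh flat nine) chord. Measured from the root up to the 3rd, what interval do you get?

M3

Ab7b9: Ab-C-Eb-Gb-Bbb.
The root is Ab and the 3rd is C.
Ab up to C spans 3 letter names and 4 semitones — a major third.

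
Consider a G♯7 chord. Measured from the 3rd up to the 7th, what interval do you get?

The chord tones of G♯7 (G♯ dominant seventh) are G♯–B♯–D♯–F♯.
3rd = B♯; 7th = F♯.
B♯ up to F♯ is 6 semitones, a half step narrower than a perfect fifth, so the interval is diminished.

diminished 5th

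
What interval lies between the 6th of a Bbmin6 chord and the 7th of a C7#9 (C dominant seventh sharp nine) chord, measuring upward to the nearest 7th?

minor third

The 6th of Bbmin6 is G; the 7th of C7#9 (C dominant seventh sharp nine) is Bb.
G up to Bb is 3 semitones, a half step narrower than a major third, so the interval is minor.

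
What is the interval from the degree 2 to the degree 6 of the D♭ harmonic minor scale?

Spelling the D♭ harmonic minor scale: D♭ E♭ F♭ G♭ A♭ B𝄫 C.
That puts E♭ below B𝄫.
From E♭ to B𝄫: 6 semitones over a fifth = diminished.

d5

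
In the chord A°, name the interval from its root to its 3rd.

m3

A° (A diminished) is spelled A–C–E♭.
That puts A below C.
3 letter names make it a third; at 3 semitones (a half step narrower than major) the quality is minor.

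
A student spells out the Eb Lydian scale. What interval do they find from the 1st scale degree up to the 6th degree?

major sixth

The scale runs Eb F G A Bb C D.
So we need the interval from Eb up to C.
From Eb to C is 9 semitones, exactly the major sixth.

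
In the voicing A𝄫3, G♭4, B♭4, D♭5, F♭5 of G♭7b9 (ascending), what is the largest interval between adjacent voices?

M7

Adjacent intervals: A𝄫3→G♭4 = major seventh; G♭4→B♭4 = major third; B♭4→D♭5 = minor third; D♭5→F♭5 = minor third.
The largest is A𝄫3 to G♭4, a major seventh (11 semitones).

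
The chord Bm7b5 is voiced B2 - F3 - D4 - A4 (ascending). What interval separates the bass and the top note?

minor fourteenth

The outer voices are B2 and A4.
14 letter names make it a fourteenth; at 22 semitones (a half step narrower than major) the quality is minor.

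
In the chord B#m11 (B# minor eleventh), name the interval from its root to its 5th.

The chord tones of B#m11 are B# D# F## A# C## E#.
Root = B#; 5th = F##.
B# up to F## spans 5 letter names and 7 semitones — a perfect fifth.

P5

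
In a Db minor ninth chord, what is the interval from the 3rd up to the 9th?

major 7th

The chord tones of Dbm9 are Db Fb Ab Cb Eb.
3rd = Fb; 9th = Eb.
Counting 7 letters and 11 half steps from Fb gives a major seventh.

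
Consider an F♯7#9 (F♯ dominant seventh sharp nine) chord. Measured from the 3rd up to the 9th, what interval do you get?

F♯7#9 is spelled F♯, A♯, C♯, E, G𝄪.
That puts A♯ below G𝄪.
A♯ up to G𝄪 spans 7 letter names and 11 semitones — a major seventh.

major seventh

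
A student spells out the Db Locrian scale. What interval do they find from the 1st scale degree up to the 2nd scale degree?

The scale runs Db Ebb Fb Gb Abb Bbb Cb.
1st scale degree = Db; 2nd scale degree = Ebb.
2 letter names make it a second; at 1 semitone (a half step narrower than major) the quality is minor.

minor 2nd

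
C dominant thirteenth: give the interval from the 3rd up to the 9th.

C dominant thirteenth is spelled C, E, G, B♭, D, A.
3rd = E; 9th = D.
From E to D: 10 semitones over a seventh = minor.

minor seventh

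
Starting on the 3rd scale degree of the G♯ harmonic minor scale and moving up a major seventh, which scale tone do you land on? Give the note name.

The scale is G♯ A♯ B C♯ D♯ E F𝄪.
The 3rd scale degree is B; a major seventh above that is A♯ — scale degree 2.

A#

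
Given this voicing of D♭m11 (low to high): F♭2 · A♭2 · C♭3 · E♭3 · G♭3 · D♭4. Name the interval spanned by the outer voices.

The outer voices are F♭2 and D♭4.
Counting 13 letters and 21 half steps from F♭ gives a major thirteenth.

major 13th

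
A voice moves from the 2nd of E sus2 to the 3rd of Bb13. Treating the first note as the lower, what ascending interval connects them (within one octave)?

minor sixth

E sus2 has F# as its 2nd, and Bb13 has D as its 3rd.
6 letter names make it a sixth; at 8 semitones (a half step narrower than major) the quality is minor.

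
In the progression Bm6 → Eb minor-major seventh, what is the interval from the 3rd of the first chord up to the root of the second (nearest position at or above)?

Bm6 has D as its 3rd, and Eb minor-major seventh has Eb as its root.
2 letter names make it a second; at 1 semitone (a half step narrower than major) the quality is minor.

minor second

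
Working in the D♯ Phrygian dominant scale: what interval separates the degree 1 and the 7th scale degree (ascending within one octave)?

m7

D♯ phrygian dominant: D♯ E F𝄪 G♯ A♯ B C♯.
So we need the interval from D♯ up to C♯.
7 letter names make it a seventh; at 10 semitones (a half step narrower than major) the quality is minor.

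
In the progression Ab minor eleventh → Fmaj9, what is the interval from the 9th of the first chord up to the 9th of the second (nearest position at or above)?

The 9th of Ab minor eleventh is Bb; the 9th of Fmaj9 is G.
Bb up to G spans 6 letter names and 9 semitones — a major sixth.

major sixth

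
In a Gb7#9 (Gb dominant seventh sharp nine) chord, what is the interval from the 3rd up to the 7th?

Gb7#9 (Gb dominant seventh sharp nine): Gb-Bb-Db-Fb-A.
The 3rd is Bb and the 7th is Fb.
5 letter names make it a fifth; at 6 semitones (a half step narrower than perfect) the quality is diminished.

diminished fifth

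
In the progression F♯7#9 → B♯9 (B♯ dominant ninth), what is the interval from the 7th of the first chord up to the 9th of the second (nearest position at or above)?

F♯7#9 has E as its 7th, and B♯9 (B♯ dominant ninth) has C𝄪 as its 9th.
From E to C𝄪: 10 semitones over a sixth = augmented.

augmented 6th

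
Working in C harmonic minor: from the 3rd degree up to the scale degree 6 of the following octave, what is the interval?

Spelling C harmonic minor: C D Eb F G Ab B.
That puts Eb below Ab.
From Eb to Ab is 17 semitones, exactly the perfect eleventh.

perfect eleventh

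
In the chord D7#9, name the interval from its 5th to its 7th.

minor third

The chord tones of D7#9 are D–F#–A–C–E#.
So we need the interval from A up to C.
A up to C is 3 semitones, a half step narrower than a major third, so the interval is minor.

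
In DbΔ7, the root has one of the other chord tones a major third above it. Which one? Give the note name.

F

DbM7: Db–F–Ab–C.
The root is Db. A major third above Db is F.
F is the chord's 3rd.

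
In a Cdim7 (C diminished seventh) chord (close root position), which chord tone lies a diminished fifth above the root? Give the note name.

The chord tones of C°7 are C–Eb–Gb–Bbb.
The root is C. A diminished fifth above C is Gb.
Gb is the chord's 5th.

Gb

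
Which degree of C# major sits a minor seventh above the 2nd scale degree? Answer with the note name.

The scale is C# D# E# F# G# A# B#.
The 2nd scale degree is D#; a minor seventh above that is C# — scale degree 1.

C#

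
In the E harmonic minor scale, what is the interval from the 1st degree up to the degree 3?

E harmonic minor: E F# G A B C D#.
1st degree = E; degree 3 = G.
3 letter names make it a third; at 3 semitones (a half step narrower than major) the quality is minor.

minor third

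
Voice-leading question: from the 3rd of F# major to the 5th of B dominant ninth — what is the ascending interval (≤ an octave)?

minor 6th

The 3rd of F# major is A#; the 5th of B dominant ninth is F#.
6 letter names make it a sixth; at 8 semitones (a half step narrower than major) the quality is minor.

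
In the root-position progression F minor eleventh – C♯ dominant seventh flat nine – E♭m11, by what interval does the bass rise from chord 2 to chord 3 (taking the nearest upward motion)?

The roots are C♯ and E♭.
C♯ up to E♭ is 2 semitones, a whole step narrower than a major third, so the interval is diminished.

d3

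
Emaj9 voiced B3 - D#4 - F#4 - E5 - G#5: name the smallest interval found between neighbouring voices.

Adjacent intervals: B3→D#4 = major third; D#4→F#4 = minor third; F#4→E5 = minor seventh; E5→G#5 = major third.
The smallest is D#4 to F#4, a minor third (3 semitones).

minor 3rd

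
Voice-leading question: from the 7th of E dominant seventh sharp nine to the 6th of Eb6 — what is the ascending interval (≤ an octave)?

minor seventh

The 7th of E dominant seventh sharp nine is D; the 6th of Eb6 is C.
7 letter names make it a seventh; at 10 semitones (a half step narrower than major) the quality is minor.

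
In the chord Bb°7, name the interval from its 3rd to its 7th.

diminished 5th

Bbdim7 (Bb diminished seventh): Bb, Db, Fb, Abb.
The 3rd is Db and the 7th is Abb.
From Db to Abb: 6 semitones over a fifth = diminished.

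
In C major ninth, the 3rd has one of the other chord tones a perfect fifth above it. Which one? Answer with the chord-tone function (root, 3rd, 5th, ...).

7th

Cmaj9: C–E–G–B–D.
The 3rd is E. A perfect fifth above E is B.
B is the chord's 7th.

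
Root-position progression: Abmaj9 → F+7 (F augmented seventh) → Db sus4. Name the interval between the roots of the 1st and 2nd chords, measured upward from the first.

The roots are Ab and F.
From Ab to F is 9 semitones, exactly the major sixth.

major sixth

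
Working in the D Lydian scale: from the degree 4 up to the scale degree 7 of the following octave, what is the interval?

perfect eleventh

Spelling the D Lydian scale: D E F# G# A B C#.
Degree 4 = G#; 7th scale degree (up an octave) = C#.
Counting 11 letters and 17 half steps from G# gives a perfect eleventh.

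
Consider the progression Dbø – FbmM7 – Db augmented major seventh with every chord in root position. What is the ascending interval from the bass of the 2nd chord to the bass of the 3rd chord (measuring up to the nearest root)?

The roots are Fb and Db.
Fb up to Db spans 6 letter names and 9 semitones — a major sixth.

major sixth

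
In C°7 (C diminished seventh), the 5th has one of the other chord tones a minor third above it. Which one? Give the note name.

Bbb

The chord tones of C°7 are C-Eb-Gb-Bbb.
The 5th is Gb. A minor third above Gb is Bbb.
Bbb is the chord's 7th.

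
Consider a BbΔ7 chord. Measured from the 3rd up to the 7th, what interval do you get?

perfect 5th

The chord tones of BbΔ7 (Bb major seventh) are Bb, D, F, A.
3rd = D; 7th = A.
From D to A is 7 semitones, exactly the perfect fifth.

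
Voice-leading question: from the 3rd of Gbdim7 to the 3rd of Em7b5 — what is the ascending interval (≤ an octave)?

Gbdim7 has Bbb as its 3rd, and Em7b5 has G as its 3rd.
6 letter names make it a sixth; at 10 semitones (a half step wider than major) the quality is augmented.

augmented sixth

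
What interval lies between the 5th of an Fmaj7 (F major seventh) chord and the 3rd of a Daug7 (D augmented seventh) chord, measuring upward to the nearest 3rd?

augmented fourth

Fmaj7 (F major seventh) has C as its 5th, and Daug7 (D augmented seventh) has F# as its 3rd.
From C to F#: 6 semitones over a fourth = augmented.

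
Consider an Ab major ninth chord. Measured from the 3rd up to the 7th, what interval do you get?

Abmaj9 is spelled Ab, C, Eb, G, Bb.
That puts C below G.
C up to G spans 5 letter names and 7 semitones — a perfect fifth.

perfect fifth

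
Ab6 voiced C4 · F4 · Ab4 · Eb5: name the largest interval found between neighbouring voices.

Adjacent intervals: C4→F4 = perfect fourth; F4→Ab4 = minor third; Ab4→Eb5 = perfect fifth.
The largest is Ab4 to Eb5, a perfect fifth (7 semitones).

perfect fifth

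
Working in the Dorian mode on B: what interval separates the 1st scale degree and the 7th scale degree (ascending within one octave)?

The scale runs B C# D E F# G# A.
The 1st scale degree is B and the 7th degree is A.
7 letter names make it a seventh; at 10 semitones (a half step narrower than major) the quality is minor.

minor 7th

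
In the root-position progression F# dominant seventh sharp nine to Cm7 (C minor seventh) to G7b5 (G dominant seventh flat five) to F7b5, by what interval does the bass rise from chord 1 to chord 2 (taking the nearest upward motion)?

diminished fifth

The roots are F# and C.
5 letter names make it a fifth; at 6 semitones (a half step narrower than perfect) the quality is diminished.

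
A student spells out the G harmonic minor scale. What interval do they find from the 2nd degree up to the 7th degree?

major sixth

G harmonic minor: G A Bb C D Eb F#.
That puts A below F#.
Counting 6 letters and 9 half steps from A gives a major sixth.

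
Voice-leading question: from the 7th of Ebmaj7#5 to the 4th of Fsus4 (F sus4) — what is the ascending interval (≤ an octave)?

Ebmaj7#5 has D as its 7th, and Fsus4 (F sus4) has Bb as its 4th.
6 letter names make it a sixth; at 8 semitones (a half step narrower than major) the quality is minor.

minor sixth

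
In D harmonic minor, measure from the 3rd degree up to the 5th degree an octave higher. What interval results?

D harmonic minor: D E F G A Bb C#.
That puts F below A.
From F to A is 16 semitones, exactly the major tenth.

M10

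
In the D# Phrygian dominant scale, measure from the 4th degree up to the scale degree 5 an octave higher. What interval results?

The scale runs D# E F## G# A# B C#.
4th degree = G#; scale degree 5 (up an octave) = A#.
From G# to A# is 14 semitones, exactly the major ninth.

major ninth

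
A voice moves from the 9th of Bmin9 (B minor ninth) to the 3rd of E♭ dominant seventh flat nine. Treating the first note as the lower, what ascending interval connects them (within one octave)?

diminished 5th

Bmin9 (B minor ninth) has C♯ as its 9th, and E♭ dominant seventh flat nine has G as its 3rd.
From C♯ to G: 6 semitones over a fifth = diminished.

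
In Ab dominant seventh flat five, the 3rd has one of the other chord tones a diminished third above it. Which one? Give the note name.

Spelling the chord: Ab-C-Ebb-Gb.
The 3rd is C. A diminished third above C is Ebb.
Ebb is the chord's 5th.

Ebb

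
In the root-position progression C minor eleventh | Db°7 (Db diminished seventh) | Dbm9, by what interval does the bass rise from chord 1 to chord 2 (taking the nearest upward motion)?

m2

The roots are C and Db.
C up to Db is 1 semitone, a half step narrower than a major second, so the interval is minor.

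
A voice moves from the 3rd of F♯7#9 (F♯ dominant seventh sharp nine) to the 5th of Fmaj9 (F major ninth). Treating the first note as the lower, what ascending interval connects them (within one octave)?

d3

F♯7#9 (F♯ dominant seventh sharp nine) has A♯ as its 3rd, and Fmaj9 (F major ninth) has C as its 5th.
From A♯ to C: 2 semitones over a third = diminished.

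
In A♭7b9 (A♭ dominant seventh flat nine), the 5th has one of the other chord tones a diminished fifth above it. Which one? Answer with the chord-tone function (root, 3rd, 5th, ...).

9th

The chord tones of A♭7b9 (A♭ dominant seventh flat nine) are A♭ C E♭ G♭ B𝄫.
The 5th is E♭. A diminished fifth above E♭ is B𝄫.
B𝄫 is the chord's 9th.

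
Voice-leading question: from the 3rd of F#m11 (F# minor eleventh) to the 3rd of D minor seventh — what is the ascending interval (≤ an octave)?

F#m11 (F# minor eleventh) has A as its 3rd, and D minor seventh has F as its 3rd.
From A to F: 8 semitones over a sixth = minor.

minor sixth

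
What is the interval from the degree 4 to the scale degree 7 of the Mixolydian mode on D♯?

Spelling the Mixolydian mode on D♯: D♯ E♯ F𝄪 G♯ A♯ B♯ C♯.
The degree 4 is G♯ and the 7th scale degree is C♯.
Counting 4 letters and 5 half steps from G♯ gives a perfect fourth.

perfect 4th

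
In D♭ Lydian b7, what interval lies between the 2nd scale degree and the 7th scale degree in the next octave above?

m13

D♭ lydian dominant: D♭ E♭ F G A♭ B♭ C♭.
So we need the interval from E♭ up to C♭.
13 letter names make it a thirteenth; at 20 semitones (a half step narrower than major) the quality is minor.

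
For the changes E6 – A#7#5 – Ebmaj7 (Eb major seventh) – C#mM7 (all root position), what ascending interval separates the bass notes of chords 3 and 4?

augmented 6th

The roots are Eb and C#.
Eb up to C# is 10 semitones, a half step wider than a major sixth, so the interval is augmented.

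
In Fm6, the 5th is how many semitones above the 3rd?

4

Fmin6 (F minor sixth) is spelled F A♭ C D.
A♭ to C is a major third: 4 semitones.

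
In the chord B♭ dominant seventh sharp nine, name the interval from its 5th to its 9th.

augmented fifth

Spelling the chord: B♭–D–F–A♭–C♯.
The 5th is F and the 9th is C♯.
5 letter names make it a fifth; at 8 semitones (a half step wider than perfect) the quality is augmented.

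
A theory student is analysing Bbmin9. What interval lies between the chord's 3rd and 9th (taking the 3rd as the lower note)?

Spelling the chord: Bb-Db-F-Ab-C.
The 3rd is Db and the 9th is C.
From Db to C is 11 semitones, exactly the major seventh.

major 7th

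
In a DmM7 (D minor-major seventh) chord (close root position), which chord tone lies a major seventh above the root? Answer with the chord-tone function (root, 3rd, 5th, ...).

Spelling the chord: D F A C#.
The root is D. A major seventh above D is C#.
C# is the chord's 7th.

7th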